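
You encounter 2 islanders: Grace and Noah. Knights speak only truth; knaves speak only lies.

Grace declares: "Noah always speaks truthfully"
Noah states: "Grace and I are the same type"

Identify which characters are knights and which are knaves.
Grace is a knight.
Noah is a knight.

Verification:
- Grace (knight) says "Noah always speaks truthfully" - this is TRUE because Noah is a knight.
- Noah (knight) says "Grace and I are the same type" - this is TRUE because Noah is a knight and Grace is a knight.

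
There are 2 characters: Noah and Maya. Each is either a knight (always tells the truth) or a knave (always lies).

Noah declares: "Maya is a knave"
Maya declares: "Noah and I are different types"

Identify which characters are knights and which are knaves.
Noah is a knave.
Maya is a knight.

Verification:
- Noah (knave) says "Maya is a knave" - this is FALSE (a lie) because Maya is a knight.
- Maya (knight) says "Noah and I are different types" - this is TRUE because Maya is a knight and Noah is a knave.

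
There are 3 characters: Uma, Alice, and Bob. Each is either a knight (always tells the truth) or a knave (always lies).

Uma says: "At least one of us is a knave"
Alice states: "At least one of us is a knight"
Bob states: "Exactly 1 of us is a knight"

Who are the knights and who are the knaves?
Uma is a knight.
Alice is a knight.
Bob is a knave.

Verification:
- Uma (knight) says "At least one of us is a knave" - this is TRUE because Bob is a knave.
- Alice (knight) says "At least one of us is a knight" - this is TRUE because Uma and Alice are knights.
- Bob (knave) says "Exactly 1 of us is a knight" - this is FALSE (a lie) because there are 2 knights.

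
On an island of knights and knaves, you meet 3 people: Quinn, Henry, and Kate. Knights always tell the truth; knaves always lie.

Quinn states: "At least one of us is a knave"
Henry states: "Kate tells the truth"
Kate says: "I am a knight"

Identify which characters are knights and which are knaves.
Quinn is a knight.
Henry is a knave.
Kate is a knave.

Verification:
- Quinn (knight) says "At least one of us is a knave" - this is TRUE because Henry and Kate are knaves.
- Henry (knave) says "Kate tells the truth" - this is FALSE (a lie) because Kate is a knave.
- Kate (knave) says "I am a knight" - this is FALSE (a lie) because Kate is a knave.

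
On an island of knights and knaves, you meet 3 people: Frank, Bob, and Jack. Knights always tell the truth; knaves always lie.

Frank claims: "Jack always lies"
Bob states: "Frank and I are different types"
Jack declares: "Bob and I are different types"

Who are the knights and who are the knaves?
Frank is a knave.
Bob is a knave.
Jack is a knight.

Verification:
- Frank (knave) says "Jack always lies" - this is FALSE (a lie) because Jack is a knight.
- Bob (knave) says "Frank and I are different types" - this is FALSE (a lie) because Bob is a knave and Frank is a knave.
- Jack (knight) says "Bob and I are different types" - this is TRUE because Jack is a knight and Bob is a knave.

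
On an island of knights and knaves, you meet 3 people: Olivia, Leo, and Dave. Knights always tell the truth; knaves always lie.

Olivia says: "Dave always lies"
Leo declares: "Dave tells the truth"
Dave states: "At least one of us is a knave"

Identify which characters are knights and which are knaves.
Olivia is a knave.
Leo is a knight.
Dave is a knight.

Verification:
- Olivia (knave) says "Dave always lies" - this is FALSE (a lie) because Dave is a knight.
- Leo (knight) says "Dave tells the truth" - this is TRUE because Dave is a knight.
- Dave (knight) says "At least one of us is a knave" - this is TRUE because Olivia is a knave.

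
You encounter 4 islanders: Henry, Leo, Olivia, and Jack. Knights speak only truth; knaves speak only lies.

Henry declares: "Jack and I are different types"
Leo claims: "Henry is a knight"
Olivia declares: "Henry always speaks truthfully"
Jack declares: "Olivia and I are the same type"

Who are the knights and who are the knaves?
Henry is a knight.
Leo is a knight.
Olivia is a knight.
Jack is a knave.

Verification:
- Henry (knight) says "Jack and I are different types" - this is TRUE because Henry is a knight and Jack is a knave.
- Leo (knight) says "Henry is a knight" - this is TRUE because Henry is a knight.
- Olivia (knight) says "Henry always speaks truthfully" - this is TRUE because Henry is a knight.
- Jack (knave) says "Olivia and I are the same type" - this is FALSE (a lie) because Jack is a knave and Olivia is a knight.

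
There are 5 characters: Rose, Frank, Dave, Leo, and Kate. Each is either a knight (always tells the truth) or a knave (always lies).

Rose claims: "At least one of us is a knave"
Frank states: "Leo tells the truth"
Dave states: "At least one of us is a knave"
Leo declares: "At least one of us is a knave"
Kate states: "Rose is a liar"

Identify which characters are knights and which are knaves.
Rose is a knight.
Frank is a knight.
Dave is a knight.
Leo is a knight.
Kate is a knave.

Verification:
- Rose (knight) says "At least one of us is a knave" - this is TRUE because Kate is a knave.
- Frank (knight) says "Leo tells the truth" - this is TRUE because Leo is a knight.
- Dave (knight) says "At least one of us is a knave" - this is TRUE because Kate is a knave.
- Leo (knight) says "At least one of us is a knave" - this is TRUE because Kate is a knave.
- Kate (knave) says "Rose is a liar" - this is FALSE (a lie) because Rose is a knight.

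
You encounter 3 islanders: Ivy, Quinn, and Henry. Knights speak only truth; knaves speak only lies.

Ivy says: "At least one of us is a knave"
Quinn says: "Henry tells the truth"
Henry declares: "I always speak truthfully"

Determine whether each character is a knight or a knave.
Ivy is a knight.
Quinn is a knave.
Henry is a knave.

Verification:
- Ivy (knight) says "At least one of us is a knave" - this is TRUE because Quinn and Henry are knaves.
- Quinn (knave) says "Henry tells the truth" - this is FALSE (a lie) because Henry is a knave.
- Henry (knave) says "I always speak truthfully" - this is FALSE (a lie) because Henry is a knave.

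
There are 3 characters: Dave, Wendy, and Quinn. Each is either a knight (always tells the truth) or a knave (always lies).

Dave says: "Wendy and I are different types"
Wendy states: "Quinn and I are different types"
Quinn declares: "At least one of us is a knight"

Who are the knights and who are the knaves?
Dave is a knave.
Wendy is a knave.
Quinn is a knave.

Verification:
- Dave (knave) says "Wendy and I are different types" - this is FALSE (a lie) because Dave is a knave and Wendy is a knave.
- Wendy (knave) says "Quinn and I are different types" - this is FALSE (a lie) because Wendy is a knave and Quinn is a knave.
- Quinn (knave) says "At least one of us is a knight" - this is FALSE (a lie) because no one is a knight.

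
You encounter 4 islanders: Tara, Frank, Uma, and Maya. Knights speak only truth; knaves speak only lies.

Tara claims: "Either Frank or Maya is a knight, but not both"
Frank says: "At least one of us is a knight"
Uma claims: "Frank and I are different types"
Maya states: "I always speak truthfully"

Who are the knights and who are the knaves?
Tara is a knave.
Frank is a knave.
Uma is a knave.
Maya is a knave.

Verification:
- Tara (knave) says "Either Frank or Maya is a knight, but not both" - this is FALSE (a lie) because Frank is a knave and Maya is a knave.
- Frank (knave) says "At least one of us is a knight" - this is FALSE (a lie) because no one is a knight.
- Uma (knave) says "Frank and I are different types" - this is FALSE (a lie) because Uma is a knave and Frank is a knave.
- Maya (knave) says "I always speak truthfully" - this is FALSE (a lie) because Maya is a knave.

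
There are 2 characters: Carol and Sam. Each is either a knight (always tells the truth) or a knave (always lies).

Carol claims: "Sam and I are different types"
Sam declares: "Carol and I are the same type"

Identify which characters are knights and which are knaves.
Carol is a knight.
Sam is a knave.

Verification:
- Carol (knight) says "Sam and I are different types" - this is TRUE because Carol is a knight and Sam is a knave.
- Sam (knave) says "Carol and I are the same type" - this is FALSE (a lie) because Sam is a knave and Carol is a knight.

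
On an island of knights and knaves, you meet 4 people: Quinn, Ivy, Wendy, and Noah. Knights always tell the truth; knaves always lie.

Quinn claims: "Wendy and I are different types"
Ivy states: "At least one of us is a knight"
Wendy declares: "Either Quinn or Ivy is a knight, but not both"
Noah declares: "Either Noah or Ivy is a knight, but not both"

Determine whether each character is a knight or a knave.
Quinn is a knave.
Ivy is a knave.
Wendy is a knave.
Noah is a knave.

Verification:
- Quinn (knave) says "Wendy and I are different types" - this is FALSE (a lie) because Quinn is a knave and Wendy is a knave.
- Ivy (knave) says "At least one of us is a knight" - this is FALSE (a lie) because no one is a knight.
- Wendy (knave) says "Either Quinn or Ivy is a knight, but not both" - this is FALSE (a lie) because Quinn is a knave and Ivy is a knave.
- Noah (knave) says "Either Noah or Ivy is a knight, but not both" - this is FALSE (a lie) because Noah is a knave and Ivy is a knave.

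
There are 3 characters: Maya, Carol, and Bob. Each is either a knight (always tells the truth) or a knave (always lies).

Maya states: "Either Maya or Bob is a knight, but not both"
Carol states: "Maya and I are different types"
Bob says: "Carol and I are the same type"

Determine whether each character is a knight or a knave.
Maya is a knave.
Carol is a knight.
Bob is a knave.

Verification:
- Maya (knave) says "Either Maya or Bob is a knight, but not both" - this is FALSE (a lie) because Maya is a knave and Bob is a knave.
- Carol (knight) says "Maya and I are different types" - this is TRUE because Carol is a knight and Maya is a knave.
- Bob (knave) says "Carol and I are the same type" - this is FALSE (a lie) because Bob is a knave and Carol is a knight.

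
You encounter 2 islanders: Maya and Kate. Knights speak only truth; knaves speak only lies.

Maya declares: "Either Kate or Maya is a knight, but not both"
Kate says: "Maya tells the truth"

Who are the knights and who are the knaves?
Maya is a knave.
Kate is a knave.

Verification:
- Maya (knave) says "Either Kate or Maya is a knight, but not both" - this is FALSE (a lie) because Kate is a knave and Maya is a knave.
- Kate (knave) says "Maya tells the truth" - this is FALSE (a lie) because Maya is a knave.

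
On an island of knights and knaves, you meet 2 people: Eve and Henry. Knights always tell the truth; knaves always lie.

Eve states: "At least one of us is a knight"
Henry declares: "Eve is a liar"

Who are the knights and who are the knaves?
Eve is a knight.
Henry is a knave.

Verification:
- Eve (knight) says "At least one of us is a knight" - this is TRUE because Eve is a knight.
- Henry (knave) says "Eve is a liar" - this is FALSE (a lie) because Eve is a knight.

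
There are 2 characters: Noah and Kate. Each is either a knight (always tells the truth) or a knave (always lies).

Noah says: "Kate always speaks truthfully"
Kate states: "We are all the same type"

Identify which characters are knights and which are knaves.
Noah is a knight.
Kate is a knight.

Verification:
- Noah (knight) says "Kate always speaks truthfully" - this is TRUE because Kate is a knight.
- Kate (knight) says "We are all the same type" - this is TRUE because Noah and Kate are knights.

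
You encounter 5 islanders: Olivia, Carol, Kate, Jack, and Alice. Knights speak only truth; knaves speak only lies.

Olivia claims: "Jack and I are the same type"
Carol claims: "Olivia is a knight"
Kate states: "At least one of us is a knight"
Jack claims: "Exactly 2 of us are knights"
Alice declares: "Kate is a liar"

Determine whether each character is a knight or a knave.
Olivia is a knave.
Carol is a knave.
Kate is a knight.
Jack is a knight.
Alice is a knave.

Verification:
- Olivia (knave) says "Jack and I are the same type" - this is FALSE (a lie) because Olivia is a knave and Jack is a knight.
- Carol (knave) says "Olivia is a knight" - this is FALSE (a lie) because Olivia is a knave.
- Kate (knight) says "At least one of us is a knight" - this is TRUE because Kate and Jack are knights.
- Jack (knight) says "Exactly 2 of us are knights" - this is TRUE because there are 2 knights.
- Alice (knave) says "Kate is a liar" - this is FALSE (a lie) because Kate is a knight.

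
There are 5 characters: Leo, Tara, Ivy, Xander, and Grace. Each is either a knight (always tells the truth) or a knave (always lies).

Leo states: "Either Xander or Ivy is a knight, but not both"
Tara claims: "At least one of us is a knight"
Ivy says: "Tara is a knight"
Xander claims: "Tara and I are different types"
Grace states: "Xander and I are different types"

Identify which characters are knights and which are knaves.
Leo is a knave.
Tara is a knave.
Ivy is a knave.
Xander is a knave.
Grace is a knave.

Verification:
- Leo (knave) says "Either Xander or Ivy is a knight, but not both" - this is FALSE (a lie) because Xander is a knave and Ivy is a knave.
- Tara (knave) says "At least one of us is a knight" - this is FALSE (a lie) because no one is a knight.
- Ivy (knave) says "Tara is a knight" - this is FALSE (a lie) because Tara is a knave.
- Xander (knave) says "Tara and I are different types" - this is FALSE (a lie) because Xander is a knave and Tara is a knave.
- Grace (knave) says "Xander and I are different types" - this is FALSE (a lie) because Grace is a knave and Xander is a knave.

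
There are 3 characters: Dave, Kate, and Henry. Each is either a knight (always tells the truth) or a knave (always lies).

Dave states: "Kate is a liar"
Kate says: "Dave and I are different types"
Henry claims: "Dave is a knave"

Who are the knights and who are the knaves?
Dave is a knave.
Kate is a knight.
Henry is a knight.

Verification:
- Dave (knave) says "Kate is a liar" - this is FALSE (a lie) because Kate is a knight.
- Kate (knight) says "Dave and I are different types" - this is TRUE because Kate is a knight and Dave is a knave.
- Henry (knight) says "Dave is a knave" - this is TRUE because Dave is a knave.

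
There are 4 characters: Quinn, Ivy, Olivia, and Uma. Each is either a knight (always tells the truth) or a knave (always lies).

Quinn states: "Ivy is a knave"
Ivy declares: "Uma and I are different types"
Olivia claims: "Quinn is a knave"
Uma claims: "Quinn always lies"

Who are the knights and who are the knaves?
Quinn is a knight.
Ivy is a knave.
Olivia is a knave.
Uma is a knave.

Verification:
- Quinn (knight) says "Ivy is a knave" - this is TRUE because Ivy is a knave.
- Ivy (knave) says "Uma and I are different types" - this is FALSE (a lie) because Ivy is a knave and Uma is a knave.
- Olivia (knave) says "Quinn is a knave" - this is FALSE (a lie) because Quinn is a knight.
- Uma (knave) says "Quinn always lies" - this is FALSE (a lie) because Quinn is a knight.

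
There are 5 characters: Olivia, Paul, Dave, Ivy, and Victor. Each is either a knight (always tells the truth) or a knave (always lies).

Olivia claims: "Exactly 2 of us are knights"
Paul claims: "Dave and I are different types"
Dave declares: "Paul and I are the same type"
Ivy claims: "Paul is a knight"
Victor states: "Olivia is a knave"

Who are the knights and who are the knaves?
Olivia is a knave.
Paul is a knight.
Dave is a knave.
Ivy is a knight.
Victor is a knight.

Verification:
- Olivia (knave) says "Exactly 2 of us are knights" - this is FALSE (a lie) because there are 3 knights.
- Paul (knight) says "Dave and I are different types" - this is TRUE because Paul is a knight and Dave is a knave.
- Dave (knave) says "Paul and I are the same type" - this is FALSE (a lie) because Dave is a knave and Paul is a knight.
- Ivy (knight) says "Paul is a knight" - this is TRUE because Paul is a knight.
- Victor (knight) says "Olivia is a knave" - this is TRUE because Olivia is a knave.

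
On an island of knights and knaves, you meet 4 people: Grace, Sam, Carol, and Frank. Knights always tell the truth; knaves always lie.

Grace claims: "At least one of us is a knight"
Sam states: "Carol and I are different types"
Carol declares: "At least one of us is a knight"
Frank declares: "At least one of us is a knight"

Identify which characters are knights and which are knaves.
Grace is a knave.
Sam is a knave.
Carol is a knave.
Frank is a knave.

Verification:
- Grace (knave) says "At least one of us is a knight" - this is FALSE (a lie) because no one is a knight.
- Sam (knave) says "Carol and I are different types" - this is FALSE (a lie) because Sam is a knave and Carol is a knave.
- Carol (knave) says "At least one of us is a knight" - this is FALSE (a lie) because no one is a knight.
- Frank (knave) says "At least one of us is a knight" - this is FALSE (a lie) because no one is a knight.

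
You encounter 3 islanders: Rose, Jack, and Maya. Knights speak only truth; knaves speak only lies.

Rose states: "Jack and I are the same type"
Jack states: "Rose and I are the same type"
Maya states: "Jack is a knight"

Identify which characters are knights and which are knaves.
Rose is a knight.
Jack is a knight.
Maya is a knight.

Verification:
- Rose (knight) says "Jack and I are the same type" - this is TRUE because Rose is a knight and Jack is a knight.
- Jack (knight) says "Rose and I are the same type" - this is TRUE because Jack is a knight and Rose is a knight.
- Maya (knight) says "Jack is a knight" - this is TRUE because Jack is a knight.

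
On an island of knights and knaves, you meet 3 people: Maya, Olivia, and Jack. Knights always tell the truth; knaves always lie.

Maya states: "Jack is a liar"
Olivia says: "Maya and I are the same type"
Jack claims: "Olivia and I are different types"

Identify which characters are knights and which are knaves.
Maya is a knight.
Olivia is a knave.
Jack is a knave.

Verification:
- Maya (knight) says "Jack is a liar" - this is TRUE because Jack is a knave.
- Olivia (knave) says "Maya and I are the same type" - this is FALSE (a lie) because Olivia is a knave and Maya is a knight.
- Jack (knave) says "Olivia and I are different types" - this is FALSE (a lie) because Jack is a knave and Olivia is a knave.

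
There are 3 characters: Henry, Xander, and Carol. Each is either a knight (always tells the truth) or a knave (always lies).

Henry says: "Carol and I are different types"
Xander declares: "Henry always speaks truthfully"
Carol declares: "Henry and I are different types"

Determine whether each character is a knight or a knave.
Henry is a knave.
Xander is a knave.
Carol is a knave.

Verification:
- Henry (knave) says "Carol and I are different types" - this is FALSE (a lie) because Henry is a knave and Carol is a knave.
- Xander (knave) says "Henry always speaks truthfully" - this is FALSE (a lie) because Henry is a knave.
- Carol (knave) says "Henry and I are different types" - this is FALSE (a lie) because Carol is a knave and Henry is a knave.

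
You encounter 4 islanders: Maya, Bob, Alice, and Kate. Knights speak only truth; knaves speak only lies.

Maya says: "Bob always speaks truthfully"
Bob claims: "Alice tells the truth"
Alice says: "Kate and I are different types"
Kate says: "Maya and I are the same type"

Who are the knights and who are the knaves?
Maya is a knight.
Bob is a knight.
Alice is a knight.
Kate is a knave.

Verification:
- Maya (knight) says "Bob always speaks truthfully" - this is TRUE because Bob is a knight.
- Bob (knight) says "Alice tells the truth" - this is TRUE because Alice is a knight.
- Alice (knight) says "Kate and I are different types" - this is TRUE because Alice is a knight and Kate is a knave.
- Kate (knave) says "Maya and I are the same type" - this is FALSE (a lie) because Kate is a knave and Maya is a knight.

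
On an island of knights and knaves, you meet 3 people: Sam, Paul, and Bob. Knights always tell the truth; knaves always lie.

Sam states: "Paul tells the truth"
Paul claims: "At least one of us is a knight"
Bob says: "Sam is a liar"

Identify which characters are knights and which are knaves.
Sam is a knight.
Paul is a knight.
Bob is a knave.

Verification:
- Sam (knight) says "Paul tells the truth" - this is TRUE because Paul is a knight.
- Paul (knight) says "At least one of us is a knight" - this is TRUE because Sam and Paul are knights.
- Bob (knave) says "Sam is a liar" - this is FALSE (a lie) because Sam is a knight.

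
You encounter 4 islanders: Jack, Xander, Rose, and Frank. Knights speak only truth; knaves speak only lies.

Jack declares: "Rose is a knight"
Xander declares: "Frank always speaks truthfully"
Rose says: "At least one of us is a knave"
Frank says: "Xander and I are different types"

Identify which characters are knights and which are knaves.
Jack is a knight.
Xander is a knave.
Rose is a knight.
Frank is a knave.

Verification:
- Jack (knight) says "Rose is a knight" - this is TRUE because Rose is a knight.
- Xander (knave) says "Frank always speaks truthfully" - this is FALSE (a lie) because Frank is a knave.
- Rose (knight) says "At least one of us is a knave" - this is TRUE because Xander and Frank are knaves.
- Frank (knave) says "Xander and I are different types" - this is FALSE (a lie) because Frank is a knave and Xander is a knave.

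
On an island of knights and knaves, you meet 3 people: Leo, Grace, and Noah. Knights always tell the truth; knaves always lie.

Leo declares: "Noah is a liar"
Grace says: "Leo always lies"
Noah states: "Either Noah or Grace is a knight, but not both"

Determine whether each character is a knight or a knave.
Leo is a knight.
Grace is a knave.
Noah is a knave.

Verification:
- Leo (knight) says "Noah is a liar" - this is TRUE because Noah is a knave.
- Grace (knave) says "Leo always lies" - this is FALSE (a lie) because Leo is a knight.
- Noah (knave) says "Either Noah or Grace is a knight, but not both" - this is FALSE (a lie) because Noah is a knave and Grace is a knave.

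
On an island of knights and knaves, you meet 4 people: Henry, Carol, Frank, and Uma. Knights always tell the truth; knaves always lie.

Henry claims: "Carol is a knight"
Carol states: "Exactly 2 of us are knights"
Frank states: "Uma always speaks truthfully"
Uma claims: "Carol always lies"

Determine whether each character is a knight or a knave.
Henry is a knight.
Carol is a knight.
Frank is a knave.
Uma is a knave.

Verification:
- Henry (knight) says "Carol is a knight" - this is TRUE because Carol is a knight.
- Carol (knight) says "Exactly 2 of us are knights" - this is TRUE because there are 2 knights.
- Frank (knave) says "Uma always speaks truthfully" - this is FALSE (a lie) because Uma is a knave.
- Uma (knave) says "Carol always lies" - this is FALSE (a lie) because Carol is a knight.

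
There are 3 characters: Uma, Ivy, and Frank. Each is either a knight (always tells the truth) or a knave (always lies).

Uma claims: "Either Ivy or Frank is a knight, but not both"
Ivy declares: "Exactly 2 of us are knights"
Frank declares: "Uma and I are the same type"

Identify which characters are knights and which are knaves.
Uma is a knight.
Ivy is a knight.
Frank is a knave.

Verification:
- Uma (knight) says "Either Ivy or Frank is a knight, but not both" - this is TRUE because Ivy is a knight and Frank is a knave.
- Ivy (knight) says "Exactly 2 of us are knights" - this is TRUE because there are 2 knights.
- Frank (knave) says "Uma and I are the same type" - this is FALSE (a lie) because Frank is a knave and Uma is a knight.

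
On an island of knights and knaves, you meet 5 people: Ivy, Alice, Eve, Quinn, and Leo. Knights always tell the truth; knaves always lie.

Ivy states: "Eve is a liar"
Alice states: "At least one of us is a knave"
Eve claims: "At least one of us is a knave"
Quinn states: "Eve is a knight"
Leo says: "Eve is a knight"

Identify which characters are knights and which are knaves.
Ivy is a knave.
Alice is a knight.
Eve is a knight.
Quinn is a knight.
Leo is a knight.

Verification:
- Ivy (knave) says "Eve is a liar" - this is FALSE (a lie) because Eve is a knight.
- Alice (knight) says "At least one of us is a knave" - this is TRUE because Ivy is a knave.
- Eve (knight) says "At least one of us is a knave" - this is TRUE because Ivy is a knave.
- Quinn (knight) says "Eve is a knight" - this is TRUE because Eve is a knight.
- Leo (knight) says "Eve is a knight" - this is TRUE because Eve is a knight.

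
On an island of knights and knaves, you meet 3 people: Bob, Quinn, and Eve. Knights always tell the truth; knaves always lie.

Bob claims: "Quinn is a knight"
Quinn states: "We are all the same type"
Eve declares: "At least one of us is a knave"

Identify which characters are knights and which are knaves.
Bob is a knave.
Quinn is a knave.
Eve is a knight.

Verification:
- Bob (knave) says "Quinn is a knight" - this is FALSE (a lie) because Quinn is a knave.
- Quinn (knave) says "We are all the same type" - this is FALSE (a lie) because Eve is a knight and Bob and Quinn are knaves.
- Eve (knight) says "At least one of us is a knave" - this is TRUE because Bob and Quinn are knaves.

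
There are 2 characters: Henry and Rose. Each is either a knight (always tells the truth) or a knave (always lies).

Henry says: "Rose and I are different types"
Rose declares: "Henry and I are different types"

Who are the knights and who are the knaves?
Henry is a knave.
Rose is a knave.

Verification:
- Henry (knave) says "Rose and I are different types" - this is FALSE (a lie) because Henry is a knave and Rose is a knave.
- Rose (knave) says "Henry and I are different types" - this is FALSE (a lie) because Rose is a knave and Henry is a knave.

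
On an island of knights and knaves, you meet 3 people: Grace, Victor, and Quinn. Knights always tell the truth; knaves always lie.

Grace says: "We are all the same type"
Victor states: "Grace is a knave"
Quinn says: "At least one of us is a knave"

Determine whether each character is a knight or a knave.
Grace is a knave.
Victor is a knight.
Quinn is a knight.

Verification:
- Grace (knave) says "We are all the same type" - this is FALSE (a lie) because Victor and Quinn are knights and Grace is a knave.
- Victor (knight) says "Grace is a knave" - this is TRUE because Grace is a knave.
- Quinn (knight) says "At least one of us is a knave" - this is TRUE because Grace is a knave.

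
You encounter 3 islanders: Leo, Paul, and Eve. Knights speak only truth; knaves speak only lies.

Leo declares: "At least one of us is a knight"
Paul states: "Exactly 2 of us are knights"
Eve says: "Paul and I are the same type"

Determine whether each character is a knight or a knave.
Leo is a knight.
Paul is a knight.
Eve is a knave.

Verification:
- Leo (knight) says "At least one of us is a knight" - this is TRUE because Leo and Paul are knights.
- Paul (knight) says "Exactly 2 of us are knights" - this is TRUE because there are 2 knights.
- Eve (knave) says "Paul and I are the same type" - this is FALSE (a lie) because Eve is a knave and Paul is a knight.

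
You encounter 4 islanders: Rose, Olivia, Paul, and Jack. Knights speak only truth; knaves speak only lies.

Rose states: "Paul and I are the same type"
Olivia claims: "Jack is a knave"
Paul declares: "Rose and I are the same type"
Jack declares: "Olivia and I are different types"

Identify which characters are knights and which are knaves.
Rose is a knight.
Olivia is a knave.
Paul is a knight.
Jack is a knight.

Verification:
- Rose (knight) says "Paul and I are the same type" - this is TRUE because Rose is a knight and Paul is a knight.
- Olivia (knave) says "Jack is a knave" - this is FALSE (a lie) because Jack is a knight.
- Paul (knight) says "Rose and I are the same type" - this is TRUE because Paul is a knight and Rose is a knight.
- Jack (knight) says "Olivia and I are different types" - this is TRUE because Jack is a knight and Olivia is a knave.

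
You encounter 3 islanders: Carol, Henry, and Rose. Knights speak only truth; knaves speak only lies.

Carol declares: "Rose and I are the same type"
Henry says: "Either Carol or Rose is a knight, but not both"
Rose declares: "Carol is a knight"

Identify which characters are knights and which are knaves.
Carol is a knight.
Henry is a knave.
Rose is a knight.

Verification:
- Carol (knight) says "Rose and I are the same type" - this is TRUE because Carol is a knight and Rose is a knight.
- Henry (knave) says "Either Carol or Rose is a knight, but not both" - this is FALSE (a lie) because Carol is a knight and Rose is a knight.
- Rose (knight) says "Carol is a knight" - this is TRUE because Carol is a knight.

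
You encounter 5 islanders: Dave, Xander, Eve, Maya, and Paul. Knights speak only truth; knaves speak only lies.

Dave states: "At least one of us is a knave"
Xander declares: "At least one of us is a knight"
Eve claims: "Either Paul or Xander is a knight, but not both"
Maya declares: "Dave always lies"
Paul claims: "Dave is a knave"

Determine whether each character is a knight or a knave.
Dave is a knight.
Xander is a knight.
Eve is a knight.
Maya is a knave.
Paul is a knave.

Verification:
- Dave (knight) says "At least one of us is a knave" - this is TRUE because Maya and Paul are knaves.
- Xander (knight) says "At least one of us is a knight" - this is TRUE because Dave, Xander, and Eve are knights.
- Eve (knight) says "Either Paul or Xander is a knight, but not both" - this is TRUE because Paul is a knave and Xander is a knight.
- Maya (knave) says "Dave always lies" - this is FALSE (a lie) because Dave is a knight.
- Paul (knave) says "Dave is a knave" - this is FALSE (a lie) because Dave is a knight.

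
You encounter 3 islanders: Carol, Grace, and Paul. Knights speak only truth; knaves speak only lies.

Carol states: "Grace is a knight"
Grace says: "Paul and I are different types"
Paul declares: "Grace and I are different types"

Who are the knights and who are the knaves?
Carol is a knave.
Grace is a knave.
Paul is a knave.

Verification:
- Carol (knave) says "Grace is a knight" - this is FALSE (a lie) because Grace is a knave.
- Grace (knave) says "Paul and I are different types" - this is FALSE (a lie) because Grace is a knave and Paul is a knave.
- Paul (knave) says "Grace and I are different types" - this is FALSE (a lie) because Paul is a knave and Grace is a knave.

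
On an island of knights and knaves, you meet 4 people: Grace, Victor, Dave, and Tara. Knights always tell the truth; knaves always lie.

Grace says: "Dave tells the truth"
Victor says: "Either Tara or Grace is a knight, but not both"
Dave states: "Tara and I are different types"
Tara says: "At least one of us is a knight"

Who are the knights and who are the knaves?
Grace is a knave.
Victor is a knave.
Dave is a knave.
Tara is a knave.

Verification:
- Grace (knave) says "Dave tells the truth" - this is FALSE (a lie) because Dave is a knave.
- Victor (knave) says "Either Tara or Grace is a knight, but not both" - this is FALSE (a lie) because Tara is a knave and Grace is a knave.
- Dave (knave) says "Tara and I are different types" - this is FALSE (a lie) because Dave is a knave and Tara is a knave.
- Tara (knave) says "At least one of us is a knight" - this is FALSE (a lie) because no one is a knight.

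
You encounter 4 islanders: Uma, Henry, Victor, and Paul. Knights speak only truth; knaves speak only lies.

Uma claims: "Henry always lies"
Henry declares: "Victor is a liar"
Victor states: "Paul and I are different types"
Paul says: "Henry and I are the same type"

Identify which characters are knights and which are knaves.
Uma is a knave.
Henry is a knight.
Victor is a knave.
Paul is a knave.

Verification:
- Uma (knave) says "Henry always lies" - this is FALSE (a lie) because Henry is a knight.
- Henry (knight) says "Victor is a liar" - this is TRUE because Victor is a knave.
- Victor (knave) says "Paul and I are different types" - this is FALSE (a lie) because Victor is a knave and Paul is a knave.
- Paul (knave) says "Henry and I are the same type" - this is FALSE (a lie) because Paul is a knave and Henry is a knight.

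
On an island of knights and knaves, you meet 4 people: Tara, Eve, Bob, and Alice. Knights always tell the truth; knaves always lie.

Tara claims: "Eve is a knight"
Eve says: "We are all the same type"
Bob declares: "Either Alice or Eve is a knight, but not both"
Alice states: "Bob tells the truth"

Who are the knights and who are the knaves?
Tara is a knave.
Eve is a knave.
Bob is a knight.
Alice is a knight.

Verification:
- Tara (knave) says "Eve is a knight" - this is FALSE (a lie) because Eve is a knave.
- Eve (knave) says "We are all the same type" - this is FALSE (a lie) because Bob and Alice are knights and Tara and Eve are knaves.
- Bob (knight) says "Either Alice or Eve is a knight, but not both" - this is TRUE because Alice is a knight and Eve is a knave.
- Alice (knight) says "Bob tells the truth" - this is TRUE because Bob is a knight.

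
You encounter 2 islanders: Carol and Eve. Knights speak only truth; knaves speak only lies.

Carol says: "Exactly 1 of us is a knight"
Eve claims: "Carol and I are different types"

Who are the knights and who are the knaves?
Carol is a knave.
Eve is a knave.

Verification:
- Carol (knave) says "Exactly 1 of us is a knight" - this is FALSE (a lie) because there are 0 knights.
- Eve (knave) says "Carol and I are different types" - this is FALSE (a lie) because Eve is a knave and Carol is a knave.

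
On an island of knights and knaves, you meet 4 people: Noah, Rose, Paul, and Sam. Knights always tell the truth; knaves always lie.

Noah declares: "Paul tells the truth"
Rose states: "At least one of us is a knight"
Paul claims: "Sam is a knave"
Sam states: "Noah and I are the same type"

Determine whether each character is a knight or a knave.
Noah is a knight.
Rose is a knight.
Paul is a knight.
Sam is a knave.

Verification:
- Noah (knight) says "Paul tells the truth" - this is TRUE because Paul is a knight.
- Rose (knight) says "At least one of us is a knight" - this is TRUE because Noah, Rose, and Paul are knights.
- Paul (knight) says "Sam is a knave" - this is TRUE because Sam is a knave.
- Sam (knave) says "Noah and I are the same type" - this is FALSE (a lie) because Sam is a knave and Noah is a knight.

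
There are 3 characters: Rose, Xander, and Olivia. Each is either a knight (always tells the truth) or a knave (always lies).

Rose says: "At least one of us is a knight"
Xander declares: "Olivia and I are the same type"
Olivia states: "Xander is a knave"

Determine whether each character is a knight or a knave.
Rose is a knight.
Xander is a knave.
Olivia is a knight.

Verification:
- Rose (knight) says "At least one of us is a knight" - this is TRUE because Rose and Olivia are knights.
- Xander (knave) says "Olivia and I are the same type" - this is FALSE (a lie) because Xander is a knave and Olivia is a knight.
- Olivia (knight) says "Xander is a knave" - this is TRUE because Xander is a knave.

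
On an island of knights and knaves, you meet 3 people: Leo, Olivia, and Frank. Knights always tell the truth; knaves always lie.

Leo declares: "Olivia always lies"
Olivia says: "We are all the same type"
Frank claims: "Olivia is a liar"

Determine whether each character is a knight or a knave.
Leo is a knight.
Olivia is a knave.
Frank is a knight.

Verification:
- Leo (knight) says "Olivia always lies" - this is TRUE because Olivia is a knave.
- Olivia (knave) says "We are all the same type" - this is FALSE (a lie) because Leo and Frank are knights and Olivia is a knave.
- Frank (knight) says "Olivia is a liar" - this is TRUE because Olivia is a knave.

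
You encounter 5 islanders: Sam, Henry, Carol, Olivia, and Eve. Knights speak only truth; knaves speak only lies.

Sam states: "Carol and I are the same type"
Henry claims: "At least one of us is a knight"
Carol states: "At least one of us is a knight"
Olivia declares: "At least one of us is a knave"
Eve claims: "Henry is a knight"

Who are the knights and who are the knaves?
Sam is a knave.
Henry is a knight.
Carol is a knight.
Olivia is a knight.
Eve is a knight.

Verification:
- Sam (knave) says "Carol and I are the same type" - this is FALSE (a lie) because Sam is a knave and Carol is a knight.
- Henry (knight) says "At least one of us is a knight" - this is TRUE because Henry, Carol, Olivia, and Eve are knights.
- Carol (knight) says "At least one of us is a knight" - this is TRUE because Henry, Carol, Olivia, and Eve are knights.
- Olivia (knight) says "At least one of us is a knave" - this is TRUE because Sam is a knave.
- Eve (knight) says "Henry is a knight" - this is TRUE because Henry is a knight.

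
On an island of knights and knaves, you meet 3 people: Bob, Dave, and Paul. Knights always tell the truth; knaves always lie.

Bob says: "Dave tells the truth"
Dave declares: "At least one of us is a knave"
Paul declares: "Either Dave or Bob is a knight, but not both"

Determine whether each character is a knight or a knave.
Bob is a knight.
Dave is a knight.
Paul is a knave.

Verification:
- Bob (knight) says "Dave tells the truth" - this is TRUE because Dave is a knight.
- Dave (knight) says "At least one of us is a knave" - this is TRUE because Paul is a knave.
- Paul (knave) says "Either Dave or Bob is a knight, but not both" - this is FALSE (a lie) because Dave is a knight and Bob is a knight.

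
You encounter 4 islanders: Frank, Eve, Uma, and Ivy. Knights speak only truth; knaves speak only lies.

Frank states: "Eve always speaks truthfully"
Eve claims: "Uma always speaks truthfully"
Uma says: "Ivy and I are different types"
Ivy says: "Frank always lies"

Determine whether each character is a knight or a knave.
Frank is a knight.
Eve is a knight.
Uma is a knight.
Ivy is a knave.

Verification:
- Frank (knight) says "Eve always speaks truthfully" - this is TRUE because Eve is a knight.
- Eve (knight) says "Uma always speaks truthfully" - this is TRUE because Uma is a knight.
- Uma (knight) says "Ivy and I are different types" - this is TRUE because Uma is a knight and Ivy is a knave.
- Ivy (knave) says "Frank always lies" - this is FALSE (a lie) because Frank is a knight.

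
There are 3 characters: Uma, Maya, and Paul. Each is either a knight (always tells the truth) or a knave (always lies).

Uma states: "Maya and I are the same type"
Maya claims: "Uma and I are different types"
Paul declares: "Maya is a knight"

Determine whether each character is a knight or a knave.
Uma is a knave.
Maya is a knight.
Paul is a knight.

Verification:
- Uma (knave) says "Maya and I are the same type" - this is FALSE (a lie) because Uma is a knave and Maya is a knight.
- Maya (knight) says "Uma and I are different types" - this is TRUE because Maya is a knight and Uma is a knave.
- Paul (knight) says "Maya is a knight" - this is TRUE because Maya is a knight.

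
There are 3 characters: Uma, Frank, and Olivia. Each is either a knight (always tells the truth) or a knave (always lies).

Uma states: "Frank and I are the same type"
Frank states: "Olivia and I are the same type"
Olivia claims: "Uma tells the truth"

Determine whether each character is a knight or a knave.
Uma is a knight.
Frank is a knight.
Olivia is a knight.

Verification:
- Uma (knight) says "Frank and I are the same type" - this is TRUE because Uma is a knight and Frank is a knight.
- Frank (knight) says "Olivia and I are the same type" - this is TRUE because Frank is a knight and Olivia is a knight.
- Olivia (knight) says "Uma tells the truth" - this is TRUE because Uma is a knight.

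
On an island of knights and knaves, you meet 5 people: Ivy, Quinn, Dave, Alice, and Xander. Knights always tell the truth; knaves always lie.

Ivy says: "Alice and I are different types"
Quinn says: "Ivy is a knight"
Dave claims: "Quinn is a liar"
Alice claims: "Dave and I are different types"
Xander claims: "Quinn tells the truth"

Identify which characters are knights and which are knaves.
Ivy is a knight.
Quinn is a knight.
Dave is a knave.
Alice is a knave.
Xander is a knight.

Verification:
- Ivy (knight) says "Alice and I are different types" - this is TRUE because Ivy is a knight and Alice is a knave.
- Quinn (knight) says "Ivy is a knight" - this is TRUE because Ivy is a knight.
- Dave (knave) says "Quinn is a liar" - this is FALSE (a lie) because Quinn is a knight.
- Alice (knave) says "Dave and I are different types" - this is FALSE (a lie) because Alice is a knave and Dave is a knave.
- Xander (knight) says "Quinn tells the truth" - this is TRUE because Quinn is a knight.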